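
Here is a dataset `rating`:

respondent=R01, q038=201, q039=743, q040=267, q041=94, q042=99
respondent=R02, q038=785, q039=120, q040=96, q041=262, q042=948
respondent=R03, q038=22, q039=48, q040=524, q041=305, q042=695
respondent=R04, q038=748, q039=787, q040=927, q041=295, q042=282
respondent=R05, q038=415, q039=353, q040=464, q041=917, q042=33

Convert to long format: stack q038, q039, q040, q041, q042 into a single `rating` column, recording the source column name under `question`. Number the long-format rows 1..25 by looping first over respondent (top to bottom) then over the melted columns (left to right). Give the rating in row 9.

262

25 rows total (5 × 5). Row 9: index ⌊(9-1)/5⌋ = 1 into respondent → R02; (9-1) mod 5 = 3 into the melted columns → q041.
So row 9 is (R02, q041, 262); rating = 262.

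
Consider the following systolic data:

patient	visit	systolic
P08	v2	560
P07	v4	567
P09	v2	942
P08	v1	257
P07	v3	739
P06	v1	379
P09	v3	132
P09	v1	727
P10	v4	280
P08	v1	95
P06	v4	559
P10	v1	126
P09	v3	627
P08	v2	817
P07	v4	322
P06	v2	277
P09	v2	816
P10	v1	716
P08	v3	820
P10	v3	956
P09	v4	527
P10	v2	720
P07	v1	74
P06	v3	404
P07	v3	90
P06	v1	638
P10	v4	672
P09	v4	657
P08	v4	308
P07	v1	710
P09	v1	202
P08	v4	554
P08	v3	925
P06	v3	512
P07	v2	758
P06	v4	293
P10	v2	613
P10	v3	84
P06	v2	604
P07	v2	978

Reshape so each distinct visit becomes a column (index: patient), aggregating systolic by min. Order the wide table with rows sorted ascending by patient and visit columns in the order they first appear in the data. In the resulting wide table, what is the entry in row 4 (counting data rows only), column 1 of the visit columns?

816

With rows sorted ascending by patient, row 4 is patient=P09. visit columns in first-appearance order: v2, v4, v1, v3; column 1 is v2.
Long rows with patient=P09, visit=v2: min(942, 816) = 816.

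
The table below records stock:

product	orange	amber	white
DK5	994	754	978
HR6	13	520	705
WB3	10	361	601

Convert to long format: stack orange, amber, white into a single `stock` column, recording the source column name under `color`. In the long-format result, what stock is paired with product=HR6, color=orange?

Unpivoting turns each (product, wide-column) pair into one long row.
The wide cell at row HR6, column orange holds 13, so the long row (HR6, orange) has stock=13.

13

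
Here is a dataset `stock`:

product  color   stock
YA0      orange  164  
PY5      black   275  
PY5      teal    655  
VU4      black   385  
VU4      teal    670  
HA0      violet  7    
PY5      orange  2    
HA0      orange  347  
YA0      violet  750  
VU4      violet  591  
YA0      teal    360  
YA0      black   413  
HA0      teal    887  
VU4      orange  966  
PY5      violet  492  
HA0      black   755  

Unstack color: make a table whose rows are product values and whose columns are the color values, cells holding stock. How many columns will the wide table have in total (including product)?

5

1 column for product plus 4 distinct color values → 5 columns.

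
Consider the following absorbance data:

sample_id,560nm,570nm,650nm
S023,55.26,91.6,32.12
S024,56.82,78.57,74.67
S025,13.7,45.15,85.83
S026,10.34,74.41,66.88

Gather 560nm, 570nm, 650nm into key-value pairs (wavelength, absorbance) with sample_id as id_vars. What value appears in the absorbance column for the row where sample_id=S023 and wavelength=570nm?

91.6

Unpivoting turns each (sample_id, wide-column) pair into one long row.
The wide cell at row S023, column 570nm holds 91.6, so the long row (S023, 570nm) has absorbance=91.6.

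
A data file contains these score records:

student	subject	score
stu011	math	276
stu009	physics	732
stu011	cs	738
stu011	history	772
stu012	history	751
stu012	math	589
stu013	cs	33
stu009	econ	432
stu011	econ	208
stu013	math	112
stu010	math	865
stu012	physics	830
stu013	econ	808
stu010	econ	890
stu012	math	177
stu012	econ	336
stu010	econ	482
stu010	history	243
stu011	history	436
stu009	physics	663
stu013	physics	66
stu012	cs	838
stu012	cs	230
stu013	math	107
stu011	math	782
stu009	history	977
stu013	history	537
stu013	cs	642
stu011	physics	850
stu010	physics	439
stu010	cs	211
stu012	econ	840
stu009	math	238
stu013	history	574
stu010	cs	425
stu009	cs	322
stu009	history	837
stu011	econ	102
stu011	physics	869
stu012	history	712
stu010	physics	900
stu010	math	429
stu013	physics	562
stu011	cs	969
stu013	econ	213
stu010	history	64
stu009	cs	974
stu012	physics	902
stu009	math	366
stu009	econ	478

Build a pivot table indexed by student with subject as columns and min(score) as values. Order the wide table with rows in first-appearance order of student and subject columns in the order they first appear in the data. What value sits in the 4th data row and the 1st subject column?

107

With rows in first-appearance order of student, row 4 is student=stu013. subject columns in first-appearance order: math, physics, cs, history, econ; column 1 is math.
Long rows with student=stu013, subject=math: min(112, 107) = 107.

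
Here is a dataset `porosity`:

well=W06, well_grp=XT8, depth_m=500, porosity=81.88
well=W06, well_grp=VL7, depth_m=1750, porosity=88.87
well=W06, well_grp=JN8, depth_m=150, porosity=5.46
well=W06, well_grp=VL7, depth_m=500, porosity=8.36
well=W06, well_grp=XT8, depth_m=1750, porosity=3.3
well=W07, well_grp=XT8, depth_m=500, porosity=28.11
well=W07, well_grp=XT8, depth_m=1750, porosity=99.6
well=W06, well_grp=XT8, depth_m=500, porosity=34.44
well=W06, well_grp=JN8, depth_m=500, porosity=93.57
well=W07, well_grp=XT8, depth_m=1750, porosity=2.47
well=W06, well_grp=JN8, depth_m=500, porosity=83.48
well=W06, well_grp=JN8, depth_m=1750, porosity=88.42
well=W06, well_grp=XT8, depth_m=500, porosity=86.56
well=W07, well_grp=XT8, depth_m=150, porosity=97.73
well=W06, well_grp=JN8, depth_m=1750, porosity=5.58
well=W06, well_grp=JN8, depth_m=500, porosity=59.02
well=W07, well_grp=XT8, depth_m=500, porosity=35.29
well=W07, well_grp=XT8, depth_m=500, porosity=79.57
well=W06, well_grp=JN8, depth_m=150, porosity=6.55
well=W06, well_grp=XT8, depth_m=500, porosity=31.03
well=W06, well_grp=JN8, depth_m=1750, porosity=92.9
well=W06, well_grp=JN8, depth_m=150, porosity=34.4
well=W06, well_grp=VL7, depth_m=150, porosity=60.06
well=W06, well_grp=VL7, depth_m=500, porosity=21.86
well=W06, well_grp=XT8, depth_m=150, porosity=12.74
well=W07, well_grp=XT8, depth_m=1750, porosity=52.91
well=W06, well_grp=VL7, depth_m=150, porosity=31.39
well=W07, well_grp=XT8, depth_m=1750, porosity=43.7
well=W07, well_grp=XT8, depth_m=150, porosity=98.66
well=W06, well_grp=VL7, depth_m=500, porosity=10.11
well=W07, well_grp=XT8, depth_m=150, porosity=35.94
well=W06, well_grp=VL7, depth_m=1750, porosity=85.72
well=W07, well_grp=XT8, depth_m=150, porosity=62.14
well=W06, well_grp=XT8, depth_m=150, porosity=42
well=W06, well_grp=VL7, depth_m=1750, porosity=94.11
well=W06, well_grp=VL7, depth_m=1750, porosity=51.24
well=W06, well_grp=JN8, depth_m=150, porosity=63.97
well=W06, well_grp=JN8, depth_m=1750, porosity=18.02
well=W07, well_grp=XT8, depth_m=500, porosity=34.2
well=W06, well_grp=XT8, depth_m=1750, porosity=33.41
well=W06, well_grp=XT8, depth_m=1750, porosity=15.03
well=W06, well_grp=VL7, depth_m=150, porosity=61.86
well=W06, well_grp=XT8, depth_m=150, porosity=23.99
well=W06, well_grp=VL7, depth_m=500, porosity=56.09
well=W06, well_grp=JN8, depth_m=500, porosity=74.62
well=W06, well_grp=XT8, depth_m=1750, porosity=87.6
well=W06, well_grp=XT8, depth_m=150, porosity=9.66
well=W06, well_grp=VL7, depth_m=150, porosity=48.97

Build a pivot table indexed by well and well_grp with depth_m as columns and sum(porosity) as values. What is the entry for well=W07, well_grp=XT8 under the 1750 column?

Rows with well=W07, well_grp=XT8 and depth_m=1750: porosity values are 99.6, 2.47, 52.91, 43.7.
99.6 + 2.47 + 52.91 + 43.7 = 198.68.

198.68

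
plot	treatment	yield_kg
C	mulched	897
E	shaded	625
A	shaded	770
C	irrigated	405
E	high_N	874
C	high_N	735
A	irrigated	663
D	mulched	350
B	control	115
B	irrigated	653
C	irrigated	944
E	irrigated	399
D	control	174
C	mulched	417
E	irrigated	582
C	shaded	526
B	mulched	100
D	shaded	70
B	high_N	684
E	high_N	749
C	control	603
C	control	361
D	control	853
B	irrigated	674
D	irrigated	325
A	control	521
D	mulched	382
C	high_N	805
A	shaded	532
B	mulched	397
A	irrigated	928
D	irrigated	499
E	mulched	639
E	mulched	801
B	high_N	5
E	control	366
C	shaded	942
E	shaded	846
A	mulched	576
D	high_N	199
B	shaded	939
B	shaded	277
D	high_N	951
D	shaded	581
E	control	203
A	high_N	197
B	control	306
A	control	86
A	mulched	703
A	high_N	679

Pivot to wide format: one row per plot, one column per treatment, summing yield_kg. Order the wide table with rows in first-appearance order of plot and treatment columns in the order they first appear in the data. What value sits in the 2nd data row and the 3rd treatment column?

981

With rows in first-appearance order of plot, row 2 is plot=E. treatment columns in first-appearance order: mulched, shaded, irrigated, high_N, control; column 3 is irrigated.
Long rows with plot=E, treatment=irrigated: 399 + 582 = 981.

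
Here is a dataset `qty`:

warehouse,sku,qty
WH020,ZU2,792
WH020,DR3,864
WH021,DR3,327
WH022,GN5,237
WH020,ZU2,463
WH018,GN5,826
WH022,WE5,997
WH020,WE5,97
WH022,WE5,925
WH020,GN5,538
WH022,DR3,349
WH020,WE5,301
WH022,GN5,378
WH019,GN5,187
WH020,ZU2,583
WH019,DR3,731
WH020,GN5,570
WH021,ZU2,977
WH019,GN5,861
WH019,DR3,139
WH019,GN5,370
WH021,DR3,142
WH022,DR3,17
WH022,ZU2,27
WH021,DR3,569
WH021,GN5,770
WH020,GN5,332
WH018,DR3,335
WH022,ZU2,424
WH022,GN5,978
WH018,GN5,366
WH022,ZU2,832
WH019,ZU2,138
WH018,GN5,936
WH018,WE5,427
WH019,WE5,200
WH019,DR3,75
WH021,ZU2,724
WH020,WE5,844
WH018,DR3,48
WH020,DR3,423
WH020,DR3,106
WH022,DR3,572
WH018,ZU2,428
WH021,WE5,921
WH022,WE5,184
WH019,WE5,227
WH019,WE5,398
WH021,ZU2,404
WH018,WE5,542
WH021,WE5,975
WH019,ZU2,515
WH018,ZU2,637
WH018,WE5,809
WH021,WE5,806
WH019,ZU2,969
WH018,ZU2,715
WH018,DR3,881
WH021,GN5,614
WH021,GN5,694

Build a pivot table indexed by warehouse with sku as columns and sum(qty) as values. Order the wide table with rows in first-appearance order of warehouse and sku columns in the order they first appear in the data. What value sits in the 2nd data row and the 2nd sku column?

1038

With rows in first-appearance order of warehouse, row 2 is warehouse=WH021. sku columns in first-appearance order: ZU2, DR3, GN5, WE5; column 2 is DR3.
Long rows with warehouse=WH021, sku=DR3: 327 + 142 + 569 = 1038.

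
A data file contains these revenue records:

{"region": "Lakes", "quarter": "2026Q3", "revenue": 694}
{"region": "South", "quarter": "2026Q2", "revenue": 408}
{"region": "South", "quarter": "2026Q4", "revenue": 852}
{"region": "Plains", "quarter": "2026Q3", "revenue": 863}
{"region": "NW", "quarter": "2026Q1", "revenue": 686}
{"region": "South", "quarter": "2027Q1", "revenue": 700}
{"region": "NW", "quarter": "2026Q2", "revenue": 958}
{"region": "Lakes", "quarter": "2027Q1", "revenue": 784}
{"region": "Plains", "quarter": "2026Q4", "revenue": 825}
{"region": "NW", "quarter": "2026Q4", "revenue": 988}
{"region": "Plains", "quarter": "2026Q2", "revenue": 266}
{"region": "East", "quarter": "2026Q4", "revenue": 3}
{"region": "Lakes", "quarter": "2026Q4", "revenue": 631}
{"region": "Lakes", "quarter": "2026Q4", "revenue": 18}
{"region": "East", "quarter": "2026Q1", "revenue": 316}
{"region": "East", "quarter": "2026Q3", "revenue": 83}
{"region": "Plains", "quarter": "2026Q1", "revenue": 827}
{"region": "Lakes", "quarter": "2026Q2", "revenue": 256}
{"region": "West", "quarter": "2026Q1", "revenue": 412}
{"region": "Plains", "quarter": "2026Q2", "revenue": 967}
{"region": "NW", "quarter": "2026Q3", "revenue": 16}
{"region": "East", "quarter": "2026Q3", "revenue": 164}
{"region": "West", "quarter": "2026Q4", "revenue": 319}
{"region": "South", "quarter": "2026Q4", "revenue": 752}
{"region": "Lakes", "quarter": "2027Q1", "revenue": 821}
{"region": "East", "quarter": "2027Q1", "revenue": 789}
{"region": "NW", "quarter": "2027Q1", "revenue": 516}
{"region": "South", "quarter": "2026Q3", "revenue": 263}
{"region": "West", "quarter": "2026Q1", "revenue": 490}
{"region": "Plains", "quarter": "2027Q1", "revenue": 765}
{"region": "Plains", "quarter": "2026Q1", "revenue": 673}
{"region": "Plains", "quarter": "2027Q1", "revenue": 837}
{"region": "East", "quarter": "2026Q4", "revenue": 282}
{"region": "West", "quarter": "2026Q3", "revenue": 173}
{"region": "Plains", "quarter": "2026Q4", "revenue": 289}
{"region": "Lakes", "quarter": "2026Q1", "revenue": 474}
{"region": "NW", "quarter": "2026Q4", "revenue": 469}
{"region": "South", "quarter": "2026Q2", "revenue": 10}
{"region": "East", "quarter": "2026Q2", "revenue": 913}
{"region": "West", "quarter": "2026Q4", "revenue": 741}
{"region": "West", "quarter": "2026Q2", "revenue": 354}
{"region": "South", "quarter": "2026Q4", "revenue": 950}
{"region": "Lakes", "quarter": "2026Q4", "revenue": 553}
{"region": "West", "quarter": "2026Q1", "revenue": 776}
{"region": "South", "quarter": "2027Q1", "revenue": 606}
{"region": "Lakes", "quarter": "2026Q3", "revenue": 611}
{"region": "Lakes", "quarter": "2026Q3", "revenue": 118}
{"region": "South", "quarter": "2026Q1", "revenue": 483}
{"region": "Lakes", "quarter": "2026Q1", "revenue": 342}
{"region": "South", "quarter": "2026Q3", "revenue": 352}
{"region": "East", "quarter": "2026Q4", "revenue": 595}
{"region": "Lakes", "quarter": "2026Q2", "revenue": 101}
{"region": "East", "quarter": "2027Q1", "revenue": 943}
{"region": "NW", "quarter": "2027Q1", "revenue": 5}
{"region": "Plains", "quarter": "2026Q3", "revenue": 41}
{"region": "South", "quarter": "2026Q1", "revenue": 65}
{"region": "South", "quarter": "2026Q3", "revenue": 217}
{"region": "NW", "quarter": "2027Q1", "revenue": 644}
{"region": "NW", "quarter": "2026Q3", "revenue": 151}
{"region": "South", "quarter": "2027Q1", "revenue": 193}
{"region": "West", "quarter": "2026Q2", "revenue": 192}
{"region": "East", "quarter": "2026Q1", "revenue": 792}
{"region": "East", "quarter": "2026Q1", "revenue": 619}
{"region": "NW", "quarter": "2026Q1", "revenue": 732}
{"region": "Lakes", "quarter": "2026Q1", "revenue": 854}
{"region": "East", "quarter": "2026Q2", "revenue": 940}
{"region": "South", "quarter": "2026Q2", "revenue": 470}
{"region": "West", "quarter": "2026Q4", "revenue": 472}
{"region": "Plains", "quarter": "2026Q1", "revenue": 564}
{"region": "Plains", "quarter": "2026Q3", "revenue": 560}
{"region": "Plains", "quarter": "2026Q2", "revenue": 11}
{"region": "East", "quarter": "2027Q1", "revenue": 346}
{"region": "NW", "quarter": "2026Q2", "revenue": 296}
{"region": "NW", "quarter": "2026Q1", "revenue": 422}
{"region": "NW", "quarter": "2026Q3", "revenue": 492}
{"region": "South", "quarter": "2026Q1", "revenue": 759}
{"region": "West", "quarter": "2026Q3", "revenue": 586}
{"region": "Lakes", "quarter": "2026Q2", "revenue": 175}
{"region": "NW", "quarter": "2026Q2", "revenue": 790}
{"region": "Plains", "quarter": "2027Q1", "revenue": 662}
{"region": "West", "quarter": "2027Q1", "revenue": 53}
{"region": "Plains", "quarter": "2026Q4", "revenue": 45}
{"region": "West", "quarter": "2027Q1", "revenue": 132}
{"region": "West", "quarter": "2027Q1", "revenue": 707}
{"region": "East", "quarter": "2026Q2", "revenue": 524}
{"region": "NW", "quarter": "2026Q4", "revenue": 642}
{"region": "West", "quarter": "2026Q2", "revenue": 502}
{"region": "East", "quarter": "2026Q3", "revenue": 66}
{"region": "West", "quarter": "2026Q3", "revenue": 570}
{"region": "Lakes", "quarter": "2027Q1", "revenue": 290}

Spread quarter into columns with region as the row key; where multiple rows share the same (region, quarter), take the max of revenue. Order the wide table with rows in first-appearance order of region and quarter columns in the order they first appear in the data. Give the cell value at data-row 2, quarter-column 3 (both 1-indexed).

With rows in first-appearance order of region, row 2 is region=South. quarter columns in first-appearance order: 2026Q3, 2026Q2, 2026Q4, 2026Q1, 2027Q1; column 3 is 2026Q4.
Long rows with region=South, quarter=2026Q4: max(852, 752, 950) = 950.

950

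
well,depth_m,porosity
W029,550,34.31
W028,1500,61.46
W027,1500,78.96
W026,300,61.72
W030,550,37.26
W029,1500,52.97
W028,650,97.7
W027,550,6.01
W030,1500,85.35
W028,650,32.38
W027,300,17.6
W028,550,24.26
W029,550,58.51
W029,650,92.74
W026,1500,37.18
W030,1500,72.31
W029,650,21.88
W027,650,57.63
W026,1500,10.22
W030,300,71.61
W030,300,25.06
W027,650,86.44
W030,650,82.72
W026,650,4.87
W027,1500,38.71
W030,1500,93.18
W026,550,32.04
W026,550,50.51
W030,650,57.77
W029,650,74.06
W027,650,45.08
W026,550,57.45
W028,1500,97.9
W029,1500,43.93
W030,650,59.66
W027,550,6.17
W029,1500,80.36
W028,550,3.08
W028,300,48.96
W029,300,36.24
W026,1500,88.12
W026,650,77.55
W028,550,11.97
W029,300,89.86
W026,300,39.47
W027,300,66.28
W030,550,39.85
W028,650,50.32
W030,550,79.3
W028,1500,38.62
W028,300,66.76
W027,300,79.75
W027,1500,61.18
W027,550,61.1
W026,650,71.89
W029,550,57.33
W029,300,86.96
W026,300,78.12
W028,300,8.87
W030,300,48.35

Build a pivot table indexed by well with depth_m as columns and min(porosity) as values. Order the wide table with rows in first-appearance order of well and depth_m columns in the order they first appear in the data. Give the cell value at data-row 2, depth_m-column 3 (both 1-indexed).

With rows in first-appearance order of well, row 2 is well=W028. depth_m columns in first-appearance order: 550, 1500, 300, 650; column 3 is 300.
Long rows with well=W028, depth_m=300: min(48.96, 66.76, 8.87) = 8.87.

8.87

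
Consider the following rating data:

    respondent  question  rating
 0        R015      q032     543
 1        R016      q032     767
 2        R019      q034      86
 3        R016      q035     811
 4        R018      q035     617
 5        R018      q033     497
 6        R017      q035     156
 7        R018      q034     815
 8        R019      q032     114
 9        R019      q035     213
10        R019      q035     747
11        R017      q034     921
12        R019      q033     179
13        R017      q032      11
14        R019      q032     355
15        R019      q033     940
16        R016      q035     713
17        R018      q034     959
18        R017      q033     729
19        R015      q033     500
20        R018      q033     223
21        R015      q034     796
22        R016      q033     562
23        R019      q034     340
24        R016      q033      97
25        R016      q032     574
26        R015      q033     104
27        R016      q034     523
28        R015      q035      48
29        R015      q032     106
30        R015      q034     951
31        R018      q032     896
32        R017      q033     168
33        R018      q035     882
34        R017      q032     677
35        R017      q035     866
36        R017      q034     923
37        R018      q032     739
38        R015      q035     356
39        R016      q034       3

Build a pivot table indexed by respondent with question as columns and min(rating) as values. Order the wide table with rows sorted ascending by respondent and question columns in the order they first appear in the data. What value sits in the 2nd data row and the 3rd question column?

With rows sorted ascending by respondent, row 2 is respondent=R016. question columns in first-appearance order: q032, q034, q035, q033; column 3 is q035.
Long rows with respondent=R016, question=q035: min(811, 713) = 713.

713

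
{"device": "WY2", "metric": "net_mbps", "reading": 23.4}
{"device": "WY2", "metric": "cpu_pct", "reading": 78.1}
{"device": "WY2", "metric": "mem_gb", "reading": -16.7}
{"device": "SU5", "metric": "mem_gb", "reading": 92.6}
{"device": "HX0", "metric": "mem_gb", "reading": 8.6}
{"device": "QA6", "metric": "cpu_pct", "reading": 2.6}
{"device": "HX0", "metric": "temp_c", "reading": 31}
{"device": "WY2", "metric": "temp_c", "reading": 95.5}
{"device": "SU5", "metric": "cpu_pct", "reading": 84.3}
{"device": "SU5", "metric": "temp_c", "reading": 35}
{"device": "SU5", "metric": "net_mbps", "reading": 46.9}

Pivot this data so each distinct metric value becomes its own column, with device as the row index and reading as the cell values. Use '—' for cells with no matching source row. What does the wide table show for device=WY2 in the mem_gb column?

The long row with device=WY2, metric=mem_gb has reading=-16.7.

-16.7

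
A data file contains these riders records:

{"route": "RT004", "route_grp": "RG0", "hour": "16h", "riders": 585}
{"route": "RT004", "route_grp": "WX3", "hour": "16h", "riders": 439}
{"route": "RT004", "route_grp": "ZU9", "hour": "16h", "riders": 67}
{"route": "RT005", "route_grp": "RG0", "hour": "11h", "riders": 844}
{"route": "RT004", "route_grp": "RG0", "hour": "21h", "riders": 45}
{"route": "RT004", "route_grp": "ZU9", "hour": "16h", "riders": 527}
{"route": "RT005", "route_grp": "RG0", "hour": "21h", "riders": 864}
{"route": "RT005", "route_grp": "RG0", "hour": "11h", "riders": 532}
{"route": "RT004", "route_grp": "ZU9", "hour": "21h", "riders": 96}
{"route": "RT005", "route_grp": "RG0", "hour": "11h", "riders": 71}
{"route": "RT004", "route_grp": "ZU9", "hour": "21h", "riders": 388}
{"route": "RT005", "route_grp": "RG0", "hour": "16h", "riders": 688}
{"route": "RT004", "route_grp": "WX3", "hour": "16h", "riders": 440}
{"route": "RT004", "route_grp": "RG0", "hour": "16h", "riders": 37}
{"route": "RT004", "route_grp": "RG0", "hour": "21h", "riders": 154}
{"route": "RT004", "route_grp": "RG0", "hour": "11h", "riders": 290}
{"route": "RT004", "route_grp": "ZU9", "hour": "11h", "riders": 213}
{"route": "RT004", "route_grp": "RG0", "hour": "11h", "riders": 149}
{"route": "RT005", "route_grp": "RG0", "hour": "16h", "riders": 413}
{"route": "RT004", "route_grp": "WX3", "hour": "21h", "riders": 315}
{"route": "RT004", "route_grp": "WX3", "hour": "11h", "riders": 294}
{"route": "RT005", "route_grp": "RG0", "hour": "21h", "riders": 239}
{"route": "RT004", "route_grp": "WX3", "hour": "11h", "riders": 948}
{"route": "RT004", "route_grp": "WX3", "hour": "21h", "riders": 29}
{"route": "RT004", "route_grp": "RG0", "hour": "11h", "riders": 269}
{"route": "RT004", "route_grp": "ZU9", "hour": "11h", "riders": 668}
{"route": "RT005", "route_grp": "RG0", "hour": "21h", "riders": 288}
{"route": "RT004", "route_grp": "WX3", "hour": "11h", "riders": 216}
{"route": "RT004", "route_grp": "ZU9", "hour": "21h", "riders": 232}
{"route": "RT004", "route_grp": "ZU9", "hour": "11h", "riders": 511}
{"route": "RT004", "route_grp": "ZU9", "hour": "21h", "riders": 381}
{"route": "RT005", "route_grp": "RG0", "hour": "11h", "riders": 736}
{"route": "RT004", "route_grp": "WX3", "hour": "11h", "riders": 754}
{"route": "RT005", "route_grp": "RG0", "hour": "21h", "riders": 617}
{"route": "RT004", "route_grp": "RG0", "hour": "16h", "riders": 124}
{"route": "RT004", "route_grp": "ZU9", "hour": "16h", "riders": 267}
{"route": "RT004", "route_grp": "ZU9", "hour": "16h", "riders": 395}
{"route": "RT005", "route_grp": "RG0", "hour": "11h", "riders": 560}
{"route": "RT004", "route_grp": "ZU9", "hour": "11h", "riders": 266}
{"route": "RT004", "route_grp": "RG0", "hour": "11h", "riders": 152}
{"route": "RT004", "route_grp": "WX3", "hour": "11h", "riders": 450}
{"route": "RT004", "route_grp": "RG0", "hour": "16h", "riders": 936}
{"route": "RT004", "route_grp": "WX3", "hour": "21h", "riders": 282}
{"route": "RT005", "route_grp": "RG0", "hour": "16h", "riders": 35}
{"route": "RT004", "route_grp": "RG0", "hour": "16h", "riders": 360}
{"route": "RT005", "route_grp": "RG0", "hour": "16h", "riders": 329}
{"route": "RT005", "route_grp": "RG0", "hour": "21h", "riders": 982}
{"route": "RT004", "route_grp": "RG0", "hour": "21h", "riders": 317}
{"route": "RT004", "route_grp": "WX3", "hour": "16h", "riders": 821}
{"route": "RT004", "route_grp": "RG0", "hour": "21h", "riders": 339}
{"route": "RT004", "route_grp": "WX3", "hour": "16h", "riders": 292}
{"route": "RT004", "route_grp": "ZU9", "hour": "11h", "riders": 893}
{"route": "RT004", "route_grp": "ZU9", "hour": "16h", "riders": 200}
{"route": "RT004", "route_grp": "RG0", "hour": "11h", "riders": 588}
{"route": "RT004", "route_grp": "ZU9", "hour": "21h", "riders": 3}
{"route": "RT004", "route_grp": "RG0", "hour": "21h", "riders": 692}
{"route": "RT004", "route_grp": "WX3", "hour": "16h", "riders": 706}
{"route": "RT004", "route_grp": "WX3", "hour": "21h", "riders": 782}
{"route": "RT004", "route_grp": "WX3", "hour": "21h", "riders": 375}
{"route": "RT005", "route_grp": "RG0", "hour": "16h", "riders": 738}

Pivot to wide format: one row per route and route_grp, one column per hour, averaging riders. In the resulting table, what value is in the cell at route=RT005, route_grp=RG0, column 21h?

598

Rows with route=RT005, route_grp=RG0 and hour=21h: riders values are 864, 239, 288, 617, 982.
(864 + 239 + 288 + 617 + 982) / 5 = 598.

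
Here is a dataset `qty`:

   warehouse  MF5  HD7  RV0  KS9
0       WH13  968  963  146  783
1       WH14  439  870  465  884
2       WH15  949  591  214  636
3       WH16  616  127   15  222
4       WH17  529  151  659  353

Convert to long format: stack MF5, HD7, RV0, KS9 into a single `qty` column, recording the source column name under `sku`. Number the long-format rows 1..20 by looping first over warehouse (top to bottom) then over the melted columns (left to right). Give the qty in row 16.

20 rows total (5 × 4). Row 16: index ⌊(16-1)/4⌋ = 3 into warehouse → WH16; (16-1) mod 4 = 3 into the melted columns → KS9.
So row 16 is (WH16, KS9, 222); qty = 222.

222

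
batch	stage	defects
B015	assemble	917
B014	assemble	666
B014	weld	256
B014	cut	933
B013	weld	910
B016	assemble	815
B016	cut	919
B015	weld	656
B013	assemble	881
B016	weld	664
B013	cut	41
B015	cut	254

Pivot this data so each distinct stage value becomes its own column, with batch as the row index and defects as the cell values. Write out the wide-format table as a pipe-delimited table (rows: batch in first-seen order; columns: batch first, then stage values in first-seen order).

Columns: batch plus the 3 distinct stage values (assemble, weld, cut).
For example, row B015 column assemble takes defects=917 from the long row (B015, assemble).

| batch | assemble | weld | cut |
| B015 | 917 | 656 | 254 |
| B014 | 666 | 256 | 933 |
| B013 | 881 | 910 | 41 |
| B016 | 815 | 664 | 919 |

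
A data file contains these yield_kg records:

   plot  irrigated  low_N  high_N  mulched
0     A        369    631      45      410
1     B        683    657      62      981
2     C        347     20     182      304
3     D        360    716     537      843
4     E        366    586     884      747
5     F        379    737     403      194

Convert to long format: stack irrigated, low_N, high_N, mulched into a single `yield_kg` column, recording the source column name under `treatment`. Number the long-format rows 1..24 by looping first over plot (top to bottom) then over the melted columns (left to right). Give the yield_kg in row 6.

24 rows total (6 × 4). Row 6: index ⌊(6-1)/4⌋ = 1 into plot → B; (6-1) mod 4 = 1 into the melted columns → low_N.
So row 6 is (B, low_N, 657); yield_kg = 657.

657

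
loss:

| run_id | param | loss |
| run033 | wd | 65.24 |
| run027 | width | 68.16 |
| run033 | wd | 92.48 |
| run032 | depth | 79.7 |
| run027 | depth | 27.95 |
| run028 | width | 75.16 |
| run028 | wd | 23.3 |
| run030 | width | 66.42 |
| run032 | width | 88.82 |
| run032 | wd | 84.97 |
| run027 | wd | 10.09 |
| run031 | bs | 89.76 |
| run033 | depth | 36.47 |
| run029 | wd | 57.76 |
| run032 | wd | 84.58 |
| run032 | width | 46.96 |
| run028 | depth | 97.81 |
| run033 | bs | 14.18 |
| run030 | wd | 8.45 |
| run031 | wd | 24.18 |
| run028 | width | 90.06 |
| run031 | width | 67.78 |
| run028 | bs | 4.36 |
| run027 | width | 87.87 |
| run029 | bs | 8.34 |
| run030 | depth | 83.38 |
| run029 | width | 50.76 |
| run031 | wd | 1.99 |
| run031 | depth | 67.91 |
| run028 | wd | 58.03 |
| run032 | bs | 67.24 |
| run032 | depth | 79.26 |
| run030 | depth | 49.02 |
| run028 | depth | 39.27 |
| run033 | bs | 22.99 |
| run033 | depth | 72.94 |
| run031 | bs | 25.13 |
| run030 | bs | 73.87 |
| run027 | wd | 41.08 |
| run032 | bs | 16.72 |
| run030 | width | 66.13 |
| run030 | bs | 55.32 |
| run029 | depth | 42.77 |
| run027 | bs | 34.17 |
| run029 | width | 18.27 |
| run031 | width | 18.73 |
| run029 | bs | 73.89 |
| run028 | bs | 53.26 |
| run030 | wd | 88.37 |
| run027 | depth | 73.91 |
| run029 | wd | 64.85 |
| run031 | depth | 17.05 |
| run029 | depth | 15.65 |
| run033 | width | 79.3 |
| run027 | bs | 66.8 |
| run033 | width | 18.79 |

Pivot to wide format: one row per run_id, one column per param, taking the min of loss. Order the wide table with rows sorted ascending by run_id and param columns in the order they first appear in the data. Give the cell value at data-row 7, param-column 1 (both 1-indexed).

65.24

With rows sorted ascending by run_id, row 7 is run_id=run033. param columns in first-appearance order: wd, width, depth, bs; column 1 is wd.
Long rows with run_id=run033, param=wd: min(65.24, 92.48) = 65.24.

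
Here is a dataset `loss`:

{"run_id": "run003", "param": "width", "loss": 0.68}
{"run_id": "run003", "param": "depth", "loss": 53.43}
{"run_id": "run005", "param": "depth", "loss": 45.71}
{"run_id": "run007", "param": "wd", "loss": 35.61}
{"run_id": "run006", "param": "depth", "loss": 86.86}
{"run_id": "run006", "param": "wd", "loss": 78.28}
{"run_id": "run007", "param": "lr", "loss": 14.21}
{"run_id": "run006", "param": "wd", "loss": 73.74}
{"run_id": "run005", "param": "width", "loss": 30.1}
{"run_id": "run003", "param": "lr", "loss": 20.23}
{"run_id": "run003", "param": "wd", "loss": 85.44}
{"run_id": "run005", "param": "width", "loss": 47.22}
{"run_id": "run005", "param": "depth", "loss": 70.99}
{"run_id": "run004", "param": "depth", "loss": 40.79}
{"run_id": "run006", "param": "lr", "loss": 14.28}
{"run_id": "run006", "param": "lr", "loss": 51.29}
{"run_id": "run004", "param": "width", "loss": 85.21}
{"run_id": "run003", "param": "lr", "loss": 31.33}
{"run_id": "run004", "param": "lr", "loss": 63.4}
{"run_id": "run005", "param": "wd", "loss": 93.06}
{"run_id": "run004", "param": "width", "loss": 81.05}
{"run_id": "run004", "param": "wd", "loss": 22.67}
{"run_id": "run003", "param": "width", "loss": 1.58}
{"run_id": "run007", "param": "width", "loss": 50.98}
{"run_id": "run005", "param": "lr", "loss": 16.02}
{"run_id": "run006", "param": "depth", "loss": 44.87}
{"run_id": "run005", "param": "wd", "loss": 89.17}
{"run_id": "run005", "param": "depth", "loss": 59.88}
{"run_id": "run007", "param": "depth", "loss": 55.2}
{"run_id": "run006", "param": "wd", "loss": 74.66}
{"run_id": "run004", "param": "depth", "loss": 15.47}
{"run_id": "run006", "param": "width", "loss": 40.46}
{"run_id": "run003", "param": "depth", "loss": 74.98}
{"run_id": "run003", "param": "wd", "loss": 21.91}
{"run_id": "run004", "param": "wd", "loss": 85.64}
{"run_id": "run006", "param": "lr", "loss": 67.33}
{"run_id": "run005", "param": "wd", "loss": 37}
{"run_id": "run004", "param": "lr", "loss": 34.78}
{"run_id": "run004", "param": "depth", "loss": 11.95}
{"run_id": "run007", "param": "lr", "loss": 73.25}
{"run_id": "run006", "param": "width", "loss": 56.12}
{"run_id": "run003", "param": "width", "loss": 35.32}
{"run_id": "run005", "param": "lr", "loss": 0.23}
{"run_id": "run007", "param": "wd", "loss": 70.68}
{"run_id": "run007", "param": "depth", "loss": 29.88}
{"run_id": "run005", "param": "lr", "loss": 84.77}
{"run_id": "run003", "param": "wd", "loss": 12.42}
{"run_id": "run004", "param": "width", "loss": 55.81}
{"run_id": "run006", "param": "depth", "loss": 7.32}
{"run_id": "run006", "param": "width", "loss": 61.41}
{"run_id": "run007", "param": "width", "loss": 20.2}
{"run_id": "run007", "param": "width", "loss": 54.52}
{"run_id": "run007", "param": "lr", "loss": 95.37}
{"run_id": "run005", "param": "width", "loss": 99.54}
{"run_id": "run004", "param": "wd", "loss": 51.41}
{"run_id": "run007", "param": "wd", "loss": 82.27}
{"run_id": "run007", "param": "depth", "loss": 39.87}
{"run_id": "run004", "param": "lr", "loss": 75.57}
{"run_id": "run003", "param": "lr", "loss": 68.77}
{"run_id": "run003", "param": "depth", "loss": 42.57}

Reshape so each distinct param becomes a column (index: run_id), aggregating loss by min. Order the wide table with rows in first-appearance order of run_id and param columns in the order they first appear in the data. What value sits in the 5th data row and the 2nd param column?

With rows in first-appearance order of run_id, row 5 is run_id=run004. param columns in first-appearance order: width, depth, wd, lr; column 2 is depth.
Long rows with run_id=run004, param=depth: min(40.79, 15.47, 11.95) = 11.95.

11.95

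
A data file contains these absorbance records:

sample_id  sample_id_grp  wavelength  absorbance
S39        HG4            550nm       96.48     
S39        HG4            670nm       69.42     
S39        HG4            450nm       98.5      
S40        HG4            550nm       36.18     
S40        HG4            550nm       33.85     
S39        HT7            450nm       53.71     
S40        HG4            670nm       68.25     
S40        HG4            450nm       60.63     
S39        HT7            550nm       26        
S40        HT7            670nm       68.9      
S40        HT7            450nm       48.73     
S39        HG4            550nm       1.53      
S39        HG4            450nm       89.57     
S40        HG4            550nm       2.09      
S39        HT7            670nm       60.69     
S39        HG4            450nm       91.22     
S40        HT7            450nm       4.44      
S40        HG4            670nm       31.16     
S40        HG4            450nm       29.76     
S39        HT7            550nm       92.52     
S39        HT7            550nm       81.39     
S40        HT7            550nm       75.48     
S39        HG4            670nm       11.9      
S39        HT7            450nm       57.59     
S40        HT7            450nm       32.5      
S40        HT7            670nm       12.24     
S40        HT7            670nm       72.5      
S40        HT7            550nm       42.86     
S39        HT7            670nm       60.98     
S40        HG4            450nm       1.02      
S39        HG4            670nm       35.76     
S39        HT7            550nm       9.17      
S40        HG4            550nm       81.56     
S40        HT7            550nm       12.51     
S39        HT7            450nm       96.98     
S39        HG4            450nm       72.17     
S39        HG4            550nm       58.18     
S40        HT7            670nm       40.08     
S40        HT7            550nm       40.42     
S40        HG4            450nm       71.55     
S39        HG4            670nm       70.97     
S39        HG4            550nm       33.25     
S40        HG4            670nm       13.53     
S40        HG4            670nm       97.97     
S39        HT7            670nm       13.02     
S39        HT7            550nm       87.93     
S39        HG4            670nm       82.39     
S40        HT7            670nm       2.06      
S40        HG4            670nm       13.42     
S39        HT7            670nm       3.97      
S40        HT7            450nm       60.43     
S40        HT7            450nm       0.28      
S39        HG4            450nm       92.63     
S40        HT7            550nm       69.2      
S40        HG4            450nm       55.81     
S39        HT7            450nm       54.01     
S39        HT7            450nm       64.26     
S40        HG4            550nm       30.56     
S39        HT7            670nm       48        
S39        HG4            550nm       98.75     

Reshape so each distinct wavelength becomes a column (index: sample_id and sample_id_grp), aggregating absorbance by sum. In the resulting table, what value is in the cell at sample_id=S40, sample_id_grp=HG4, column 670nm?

Rows with sample_id=S40, sample_id_grp=HG4 and wavelength=670nm: absorbance values are 68.25, 31.16, 13.53, 97.97, 13.42.
68.25 + 31.16 + 13.53 + 97.97 + 13.42 = 224.33.

224.33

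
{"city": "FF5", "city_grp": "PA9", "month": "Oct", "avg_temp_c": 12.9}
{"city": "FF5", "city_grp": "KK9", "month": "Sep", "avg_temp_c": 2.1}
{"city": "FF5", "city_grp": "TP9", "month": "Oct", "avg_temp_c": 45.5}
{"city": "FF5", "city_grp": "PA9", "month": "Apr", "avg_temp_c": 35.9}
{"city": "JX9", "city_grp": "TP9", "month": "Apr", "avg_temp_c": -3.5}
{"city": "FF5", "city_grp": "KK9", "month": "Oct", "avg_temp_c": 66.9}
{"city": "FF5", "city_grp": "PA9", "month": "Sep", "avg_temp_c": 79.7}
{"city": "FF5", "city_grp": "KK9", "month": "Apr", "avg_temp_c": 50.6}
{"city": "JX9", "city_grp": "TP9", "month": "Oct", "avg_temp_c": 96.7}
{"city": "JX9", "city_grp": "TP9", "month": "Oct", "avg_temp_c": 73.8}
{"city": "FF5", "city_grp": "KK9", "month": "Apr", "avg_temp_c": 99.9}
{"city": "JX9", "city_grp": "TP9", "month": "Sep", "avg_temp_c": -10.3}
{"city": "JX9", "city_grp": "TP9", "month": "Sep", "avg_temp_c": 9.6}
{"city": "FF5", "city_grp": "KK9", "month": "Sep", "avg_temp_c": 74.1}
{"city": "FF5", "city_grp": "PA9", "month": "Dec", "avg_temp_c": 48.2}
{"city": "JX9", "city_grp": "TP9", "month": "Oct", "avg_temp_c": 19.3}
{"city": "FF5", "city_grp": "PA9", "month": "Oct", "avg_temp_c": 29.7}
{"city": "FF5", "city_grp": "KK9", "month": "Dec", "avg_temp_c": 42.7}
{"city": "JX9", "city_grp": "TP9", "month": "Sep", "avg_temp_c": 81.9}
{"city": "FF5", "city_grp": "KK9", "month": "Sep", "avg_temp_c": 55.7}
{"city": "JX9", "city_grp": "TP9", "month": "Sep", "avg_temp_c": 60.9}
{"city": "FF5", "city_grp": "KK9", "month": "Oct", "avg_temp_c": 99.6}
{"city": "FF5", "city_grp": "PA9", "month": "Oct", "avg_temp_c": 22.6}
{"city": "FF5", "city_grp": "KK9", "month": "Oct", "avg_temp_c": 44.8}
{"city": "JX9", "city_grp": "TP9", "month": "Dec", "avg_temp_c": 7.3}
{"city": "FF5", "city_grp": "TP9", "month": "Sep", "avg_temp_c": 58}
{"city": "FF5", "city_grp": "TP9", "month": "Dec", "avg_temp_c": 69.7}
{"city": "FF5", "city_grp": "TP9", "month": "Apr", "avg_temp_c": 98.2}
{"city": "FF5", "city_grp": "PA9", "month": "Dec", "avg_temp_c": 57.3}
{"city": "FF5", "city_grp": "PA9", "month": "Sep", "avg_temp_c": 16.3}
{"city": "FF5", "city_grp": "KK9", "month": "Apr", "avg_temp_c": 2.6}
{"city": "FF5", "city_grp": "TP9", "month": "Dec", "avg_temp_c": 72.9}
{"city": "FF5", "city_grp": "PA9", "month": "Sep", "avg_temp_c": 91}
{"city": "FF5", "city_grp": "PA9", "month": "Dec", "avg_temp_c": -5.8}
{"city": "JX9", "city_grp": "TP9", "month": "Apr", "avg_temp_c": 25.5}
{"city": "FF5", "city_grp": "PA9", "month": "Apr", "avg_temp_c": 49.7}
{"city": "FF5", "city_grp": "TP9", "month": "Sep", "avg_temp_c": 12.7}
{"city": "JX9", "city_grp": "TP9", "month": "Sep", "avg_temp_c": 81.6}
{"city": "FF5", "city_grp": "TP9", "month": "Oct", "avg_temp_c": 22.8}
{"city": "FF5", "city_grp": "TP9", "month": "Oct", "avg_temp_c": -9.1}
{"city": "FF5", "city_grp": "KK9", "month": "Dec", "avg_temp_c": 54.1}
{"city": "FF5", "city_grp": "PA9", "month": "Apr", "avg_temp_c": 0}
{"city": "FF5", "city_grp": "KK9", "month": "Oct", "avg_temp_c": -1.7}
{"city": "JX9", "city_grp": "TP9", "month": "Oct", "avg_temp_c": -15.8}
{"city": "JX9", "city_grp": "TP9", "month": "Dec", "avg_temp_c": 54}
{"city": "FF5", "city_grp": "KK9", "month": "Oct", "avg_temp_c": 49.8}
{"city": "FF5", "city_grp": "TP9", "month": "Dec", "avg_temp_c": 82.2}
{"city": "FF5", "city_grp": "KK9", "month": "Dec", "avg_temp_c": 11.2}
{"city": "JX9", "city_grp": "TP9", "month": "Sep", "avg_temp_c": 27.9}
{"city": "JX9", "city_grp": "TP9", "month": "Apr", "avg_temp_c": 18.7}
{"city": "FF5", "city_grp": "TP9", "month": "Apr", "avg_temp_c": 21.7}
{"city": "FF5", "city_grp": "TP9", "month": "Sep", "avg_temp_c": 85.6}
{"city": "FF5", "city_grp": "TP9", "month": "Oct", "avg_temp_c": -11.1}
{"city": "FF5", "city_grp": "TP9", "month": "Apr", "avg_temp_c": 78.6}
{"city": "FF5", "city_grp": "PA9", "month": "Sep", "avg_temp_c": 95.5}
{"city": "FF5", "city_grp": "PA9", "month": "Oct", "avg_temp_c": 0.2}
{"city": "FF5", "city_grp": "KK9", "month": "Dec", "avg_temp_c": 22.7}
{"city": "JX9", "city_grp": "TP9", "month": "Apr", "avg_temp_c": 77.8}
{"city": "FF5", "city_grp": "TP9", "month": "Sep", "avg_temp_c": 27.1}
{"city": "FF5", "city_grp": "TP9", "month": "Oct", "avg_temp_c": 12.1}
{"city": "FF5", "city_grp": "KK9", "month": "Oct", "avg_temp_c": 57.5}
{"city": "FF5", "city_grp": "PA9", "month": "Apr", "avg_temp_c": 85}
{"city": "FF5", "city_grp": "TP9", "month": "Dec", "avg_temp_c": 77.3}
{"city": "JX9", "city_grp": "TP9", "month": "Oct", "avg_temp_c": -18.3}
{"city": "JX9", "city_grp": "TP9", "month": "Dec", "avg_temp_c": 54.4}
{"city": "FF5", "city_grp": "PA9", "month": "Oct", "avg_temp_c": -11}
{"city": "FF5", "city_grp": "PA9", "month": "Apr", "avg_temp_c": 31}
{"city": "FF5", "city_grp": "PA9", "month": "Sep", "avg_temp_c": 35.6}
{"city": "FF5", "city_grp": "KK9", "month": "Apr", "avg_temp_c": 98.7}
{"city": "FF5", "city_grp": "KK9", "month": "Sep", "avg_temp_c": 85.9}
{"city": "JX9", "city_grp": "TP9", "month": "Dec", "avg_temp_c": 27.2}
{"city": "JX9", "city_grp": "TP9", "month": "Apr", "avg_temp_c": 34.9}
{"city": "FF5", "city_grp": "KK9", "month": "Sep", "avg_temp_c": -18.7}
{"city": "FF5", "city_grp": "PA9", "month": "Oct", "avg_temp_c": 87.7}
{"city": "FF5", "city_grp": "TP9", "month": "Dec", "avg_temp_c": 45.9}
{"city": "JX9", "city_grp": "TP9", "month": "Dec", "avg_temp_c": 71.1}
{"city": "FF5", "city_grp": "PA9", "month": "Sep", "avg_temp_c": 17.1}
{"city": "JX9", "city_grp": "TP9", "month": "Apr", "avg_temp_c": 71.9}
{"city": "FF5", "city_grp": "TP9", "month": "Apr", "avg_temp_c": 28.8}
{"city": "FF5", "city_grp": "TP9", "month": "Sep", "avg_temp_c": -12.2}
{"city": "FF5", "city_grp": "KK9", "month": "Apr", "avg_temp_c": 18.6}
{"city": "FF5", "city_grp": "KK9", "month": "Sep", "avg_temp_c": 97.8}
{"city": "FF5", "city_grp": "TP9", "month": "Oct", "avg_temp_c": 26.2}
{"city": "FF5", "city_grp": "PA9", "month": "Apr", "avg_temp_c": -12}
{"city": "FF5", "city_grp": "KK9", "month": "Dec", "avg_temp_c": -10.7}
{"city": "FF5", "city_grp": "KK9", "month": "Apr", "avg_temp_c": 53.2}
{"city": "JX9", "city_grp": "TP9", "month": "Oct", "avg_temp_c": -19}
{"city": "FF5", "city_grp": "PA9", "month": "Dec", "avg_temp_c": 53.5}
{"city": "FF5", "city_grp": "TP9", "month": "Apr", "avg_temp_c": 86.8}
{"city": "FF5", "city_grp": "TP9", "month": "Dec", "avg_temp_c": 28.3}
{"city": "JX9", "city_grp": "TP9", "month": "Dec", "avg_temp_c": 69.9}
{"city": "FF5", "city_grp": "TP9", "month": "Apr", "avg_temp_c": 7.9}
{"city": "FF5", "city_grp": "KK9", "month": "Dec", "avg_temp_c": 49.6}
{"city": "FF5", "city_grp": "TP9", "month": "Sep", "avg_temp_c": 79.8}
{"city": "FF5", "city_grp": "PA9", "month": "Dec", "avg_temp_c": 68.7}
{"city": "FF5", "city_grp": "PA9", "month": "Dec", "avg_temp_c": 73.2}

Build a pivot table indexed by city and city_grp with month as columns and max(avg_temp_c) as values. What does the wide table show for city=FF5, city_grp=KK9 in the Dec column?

54.1

Rows with city=FF5, city_grp=KK9 and month=Dec: avg_temp_c values are 42.7, 54.1, 11.2, 22.7, -10.7, 49.6.
max(42.7, 54.1, 11.2, 22.7, -10.7, 49.6) = 54.1.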